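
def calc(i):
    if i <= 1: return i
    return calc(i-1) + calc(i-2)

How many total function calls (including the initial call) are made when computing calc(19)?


Let C(n) = total calls for calc(n)
C(0) = 1, C(1) = 1
C(2) = 1 + C(1) + C(0) = 1 + 1 + 1 = 3
C(3) = 1 + C(2) + C(1) = 1 + 3 + 1 = 5
C(4) = 1 + C(3) + C(2) = 1 + 5 + 3 = 9
C(5) = 1 + C(4) + C(3) = 1 + 9 + 5 = 15
C(6) = 1 + C(5) + C(4) = 1 + 15 + 9 = 25
C(7) = 1 + C(6) + C(5) = 1 + 25 + 15 = 41
C(8) = 1 + C(7) + C(6) = 1 + 41 + 25 = 67
C(9) = 1 + C(8) + C(7) = 1 + 67 + 41 = 109
C(10) = 1 + C(9) + C(8) = 1 + 109 + 67 = 177
C(11) = 1 + C(10) + C(9) = 1 + 177 + 109 = 287
C(12) = 1 + C(11) + C(10) = 1 + 287 + 177 = 465
C(13) = 1 + C(12) + C(11) = 1 + 465 + 287 = 753
C(14) = 1 + C(13) + C(12) = 1 + 753 + 465 = 1219
C(15) = 1 + C(14) + C(13) = 1 + 1219 + 753 = 1973
C(16) = 1 + C(15) + C(14) = 1 + 1973 + 1219 = 3193
C(17) = 1 + C(16) + C(15) = 1 + 3193 + 1973 = 5167
C(18) = 1 + C(17) + C(16) = 1 + 5167 + 3193 = 8361
C(19) = 1 + C(18) + C(17) = 1 + 8361 + 5167 = 13529

13529


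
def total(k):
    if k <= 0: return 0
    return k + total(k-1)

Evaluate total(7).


total(7)
= 7 + 6 + 5 + 4 + 3 + 2 + 1 + total(0)
= 7 + 6 + 5 + 4 + 3 + 2 + 1 + 0
= 28

28


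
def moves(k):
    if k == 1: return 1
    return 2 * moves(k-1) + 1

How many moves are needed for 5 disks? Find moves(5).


moves(5) = 2 * moves(4) + 1
moves(4) = 2 * moves(3) + 1
moves(3) = 2 * moves(2) + 1
moves(2) = 2 * moves(1) + 1
moves(1) = 1  (base case)
moves(2) = 2 * 1 + 1 = 3
moves(3) = 2 * 3 + 1 = 7
moves(4) = 2 * 7 + 1 = 15
moves(5) = 2 * 15 + 1 = 31

31


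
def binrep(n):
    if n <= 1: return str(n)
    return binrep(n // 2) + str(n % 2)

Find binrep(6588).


binrep(6588) = binrep(3294) + '0'
binrep(3294) = binrep(1647) + '0'
binrep(1647) = binrep(823) + '1'
binrep(823) = binrep(411) + '1'
binrep(411) = binrep(205) + '1'
binrep(205) = binrep(102) + '1'
binrep(102) = binrep(51) + '0'
binrep(51) = binrep(25) + '1'
binrep(25) = binrep(12) + '1'
binrep(12) = binrep(6) + '0'
binrep(6) = binrep(3) + '0'
binrep(3) = binrep(1) + '1'
binrep(1) = '1'  (base case)
Concatenating: '1' + '1' + '0' + '0' + '1' + '1' + '0' + '1' + '1' + '1' + '1' + '0' + '0' = '1100110111100'

1100110111100


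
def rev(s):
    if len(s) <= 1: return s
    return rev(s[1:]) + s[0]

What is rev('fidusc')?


rev('fidusc') = rev('idusc') + 'f'
rev('idusc') = rev('dusc') + 'i'
rev('dusc') = rev('usc') + 'd'
rev('usc') = rev('sc') + 'u'
rev('sc') = rev('c') + 's'
rev('c') = 'c'  (base case)
Concatenating: 'c' + 's' + 'u' + 'd' + 'i' + 'f' = 'csudif'

csudif


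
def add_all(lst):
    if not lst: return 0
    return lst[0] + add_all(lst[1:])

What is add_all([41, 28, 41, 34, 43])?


add_all([41, 28, 41, 34, 43]) = 41 + add_all([28, 41, 34, 43])
add_all([28, 41, 34, 43]) = 28 + add_all([41, 34, 43])
add_all([41, 34, 43]) = 41 + add_all([34, 43])
add_all([34, 43]) = 34 + add_all([43])
add_all([43]) = 43 + add_all([])
add_all([]) = 0  (base case)
Total: 41 + 28 + 41 + 34 + 43 + 0 = 187

187


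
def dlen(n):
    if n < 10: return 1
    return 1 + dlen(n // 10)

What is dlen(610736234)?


dlen(610736234) = 1 + dlen(61073623)
dlen(61073623) = 1 + dlen(6107362)
dlen(6107362) = 1 + dlen(610736)
dlen(610736) = 1 + dlen(61073)
dlen(61073) = 1 + dlen(6107)
dlen(6107) = 1 + dlen(610)
dlen(610) = 1 + dlen(61)
dlen(61) = 1 + dlen(6)
dlen(6) = 1  (base case: 6 < 10)
Unwinding: 1 + 1 + 1 + 1 + 1 + 1 + 1 + 1 + 1 = 9

9


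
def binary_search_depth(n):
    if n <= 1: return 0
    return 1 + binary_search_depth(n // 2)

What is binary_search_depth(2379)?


2379 / 2 = 1189
1189 / 2 = 594
594 / 2 = 297
297 / 2 = 148
148 / 2 = 74
74 / 2 = 37
37 / 2 = 18
18 / 2 = 9
9 / 2 = 4
4 / 2 = 2
2 / 2 = 1
Reached 1 after 11 halvings

11


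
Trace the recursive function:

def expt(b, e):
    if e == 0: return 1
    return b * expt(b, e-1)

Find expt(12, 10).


expt(12, 10)
= 12 * expt(12, 9)
= 12 * 12 * expt(12, 8)
= 12 * 12 * 12 * expt(12, 7)
= 12 * 12 * 12 * 12 * expt(12, 6)
= 12 * 12 * 12 * 12 * 12 * expt(12, 5)
= 12 * 12 * 12 * 12 * 12 * 12 * expt(12, 4)
= 12 * 12 * 12 * 12 * 12 * 12 * 12 * expt(12, 3)
= 12 * 12 * 12 * 12 * 12 * 12 * 12 * 12 * expt(12, 2)
= 12 * 12 * 12 * 12 * 12 * 12 * 12 * 12 * 12 * expt(12, 1)
= 12 * 12 * 12 * 12 * 12 * 12 * 12 * 12 * 12 * 12 * expt(12, 0)
= 12 * 12 * 12 * 12 * 12 * 12 * 12 * 12 * 12 * 12 * 1
= 61917364224

61917364224


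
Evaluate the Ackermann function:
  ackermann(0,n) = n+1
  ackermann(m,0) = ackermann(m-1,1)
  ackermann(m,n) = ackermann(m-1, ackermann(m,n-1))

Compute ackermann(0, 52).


ackermann(0, 52) = 53
Result: ackermann(0, 52) = 53

53


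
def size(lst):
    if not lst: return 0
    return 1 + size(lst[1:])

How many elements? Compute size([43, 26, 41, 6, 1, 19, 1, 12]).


size([43, 26, 41, 6, 1, 19, 1, 12]) = 1 + size([26, 41, 6, 1, 19, 1, 12])
size([26, 41, 6, 1, 19, 1, 12]) = 1 + size([41, 6, 1, 19, 1, 12])
size([41, 6, 1, 19, 1, 12]) = 1 + size([6, 1, 19, 1, 12])
size([6, 1, 19, 1, 12]) = 1 + size([1, 19, 1, 12])
size([1, 19, 1, 12]) = 1 + size([19, 1, 12])
size([19, 1, 12]) = 1 + size([1, 12])
size([1, 12]) = 1 + size([12])
size([12]) = 1 + size([])
size([]) = 0  (base case)
Unwinding: 1 + 1 + 1 + 1 + 1 + 1 + 1 + 1 + 0 = 8

8


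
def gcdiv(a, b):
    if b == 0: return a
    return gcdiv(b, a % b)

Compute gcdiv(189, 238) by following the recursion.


gcdiv(189, 238) = gcdiv(238, 189)
gcdiv(238, 189) = gcdiv(189, 49)
gcdiv(189, 49) = gcdiv(49, 42)
gcdiv(49, 42) = gcdiv(42, 7)
gcdiv(42, 7) = gcdiv(7, 0)
gcdiv(7, 0) = 7  (base case)

7


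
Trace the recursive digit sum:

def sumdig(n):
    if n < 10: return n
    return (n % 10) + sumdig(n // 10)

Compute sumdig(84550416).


sumdig(84550416) = 6 + sumdig(8455041)
sumdig(8455041) = 1 + sumdig(845504)
sumdig(845504) = 4 + sumdig(84550)
sumdig(84550) = 0 + sumdig(8455)
sumdig(8455) = 5 + sumdig(845)
sumdig(845) = 5 + sumdig(84)
sumdig(84) = 4 + sumdig(8)
sumdig(8) = 8  (base case)
Total: 6 + 1 + 4 + 0 + 5 + 5 + 4 + 8 = 33

33


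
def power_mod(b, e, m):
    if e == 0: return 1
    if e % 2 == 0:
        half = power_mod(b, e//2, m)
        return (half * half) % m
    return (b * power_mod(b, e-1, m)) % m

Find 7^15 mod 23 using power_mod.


power_mod(7, 15, 23): e is odd, compute power_mod(7, 14, 23)
  power_mod(7, 14, 23): e is even, compute power_mod(7, 7, 23)
    power_mod(7, 7, 23): e is odd, compute power_mod(7, 6, 23)
      power_mod(7, 6, 23): e is even, compute power_mod(7, 3, 23)
        power_mod(7, 3, 23): e is odd, compute power_mod(7, 2, 23)
          power_mod(7, 2, 23): e is even, compute power_mod(7, 1, 23)
          power_mod(7, 1, 23): e is odd, compute power_mod(7, 0, 23)
          power_mod(7, 0, 23) = 1
          (7 * 1) % 23 = 7
          half=7, (7*7) % 23 = 3
        (7 * 3) % 23 = 21
      half=21, (21*21) % 23 = 4
    (7 * 4) % 23 = 5
  half=5, (5*5) % 23 = 2
(7 * 2) % 23 = 14

14


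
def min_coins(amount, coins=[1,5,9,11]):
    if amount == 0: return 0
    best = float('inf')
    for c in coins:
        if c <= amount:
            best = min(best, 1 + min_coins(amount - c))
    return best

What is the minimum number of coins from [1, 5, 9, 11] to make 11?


Building up with DP:
min_coins(0) = 0
min_coins(1) = min(1+min_coins(0)=1+0=1) = 1
min_coins(2) = min(1+min_coins(1)=1+1=2) = 2
min_coins(3) = min(1+min_coins(2)=1+2=3) = 3
min_coins(4) = min(1+min_coins(3)=1+3=4) = 4
min_coins(5) = min(1+min_coins(4)=1+4=5, 1+min_coins(0)=1+0=1) = 1
min_coins(6) = min(1+min_coins(5)=1+1=2, 1+min_coins(1)=1+1=2) = 2
min_coins(7) = min(1+min_coins(6)=1+2=3, 1+min_coins(2)=1+2=3) = 3
min_coins(8) = min(1+min_coins(7)=1+3=4, 1+min_coins(3)=1+3=4) = 4
min_coins(9) = min(1+min_coins(8)=1+4=5, 1+min_coins(4)=1+4=5, 1+min_coins(0)=1+0=1) = 1
min_coins(10) = min(1+min_coins(9)=1+1=2, 1+min_coins(5)=1+1=2, 1+min_coins(1)=1+1=2) = 2
min_coins(11) = min(1+min_coins(10)=1+2=3, 1+min_coins(6)=1+2=3, 1+min_coins(2)=1+2=3, 1+min_coins(0)=1+0=1) = 1

1


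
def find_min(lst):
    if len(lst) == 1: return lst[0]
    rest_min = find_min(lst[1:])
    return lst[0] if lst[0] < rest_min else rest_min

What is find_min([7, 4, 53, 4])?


find_min([7, 4, 53, 4]): compare 7 with find_min([4, 53, 4])
find_min([4, 53, 4]): compare 4 with find_min([53, 4])
find_min([53, 4]): compare 53 with find_min([4])
find_min([4]) = 4  (base case)
Compare 53 with 4 -> 4
Compare 4 with 4 -> 4
Compare 7 with 4 -> 4

4


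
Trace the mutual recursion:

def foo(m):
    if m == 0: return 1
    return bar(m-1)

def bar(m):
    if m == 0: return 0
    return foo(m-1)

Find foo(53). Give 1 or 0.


foo(53) = bar(52)
bar(52) = foo(51)
foo(51) = bar(50)
bar(50) = foo(49)
foo(49) = bar(48)
bar(48) = foo(47)
foo(47) = bar(46)
bar(46) = foo(45)
foo(45) = bar(44)
bar(44) = foo(43)
foo(43) = bar(42)
bar(42) = foo(41)
foo(41) = bar(40)
bar(40) = foo(39)
foo(39) = bar(38)
bar(38) = foo(37)
foo(37) = bar(36)
bar(36) = foo(35)
foo(35) = bar(34)
bar(34) = foo(33)
foo(33) = bar(32)
bar(32) = foo(31)
foo(31) = bar(30)
bar(30) = foo(29)
foo(29) = bar(28)
bar(28) = foo(27)
foo(27) = bar(26)
bar(26) = foo(25)
foo(25) = bar(24)
bar(24) = foo(23)
foo(23) = bar(22)
bar(22) = foo(21)
foo(21) = bar(20)
bar(20) = foo(19)
foo(19) = bar(18)
bar(18) = foo(17)
foo(17) = bar(16)
bar(16) = foo(15)
foo(15) = bar(14)
bar(14) = foo(13)
foo(13) = bar(12)
bar(12) = foo(11)
foo(11) = bar(10)
bar(10) = foo(9)
foo(9) = bar(8)
bar(8) = foo(7)
foo(7) = bar(6)
bar(6) = foo(5)
foo(5) = bar(4)
bar(4) = foo(3)
foo(3) = bar(2)
bar(2) = foo(1)
foo(1) = bar(0)
bar(0) = 0  (base case)
Result: 0

0


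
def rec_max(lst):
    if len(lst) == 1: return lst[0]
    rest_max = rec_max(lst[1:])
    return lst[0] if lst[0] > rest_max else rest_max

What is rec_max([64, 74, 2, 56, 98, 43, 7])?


rec_max([64, 74, 2, 56, 98, 43, 7]): compare 64 with rec_max([74, 2, 56, 98, 43, 7])
rec_max([74, 2, 56, 98, 43, 7]): compare 74 with rec_max([2, 56, 98, 43, 7])
rec_max([2, 56, 98, 43, 7]): compare 2 with rec_max([56, 98, 43, 7])
rec_max([56, 98, 43, 7]): compare 56 with rec_max([98, 43, 7])
rec_max([98, 43, 7]): compare 98 with rec_max([43, 7])
rec_max([43, 7]): compare 43 with rec_max([7])
rec_max([7]) = 7  (base case)
Compare 43 with 7 -> 43
Compare 98 with 43 -> 98
Compare 56 with 98 -> 98
Compare 2 with 98 -> 98
Compare 74 with 98 -> 98
Compare 64 with 98 -> 98

98


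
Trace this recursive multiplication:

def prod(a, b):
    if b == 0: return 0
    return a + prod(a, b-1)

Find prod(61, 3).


prod(61, 3) = 61 + prod(61, 2)
prod(61, 2) = 61 + prod(61, 1)
prod(61, 1) = 61 + prod(61, 0)
prod(61, 0) = 0  (base case)
Total: 61 + 61 + 61 + 0 = 183

183


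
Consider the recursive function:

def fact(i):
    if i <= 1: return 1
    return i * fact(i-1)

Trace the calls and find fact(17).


fact(17)
= 17 * fact(16)
= 17 * 16 * fact(15)
= 17 * 16 * 15 * fact(14)
= 17 * 16 * 15 * 14 * fact(13)
= 17 * 16 * 15 * 14 * 13 * fact(12)
= 17 * 16 * 15 * 14 * 13 * 12 * fact(11)
= 17 * 16 * 15 * 14 * 13 * 12 * 11 * fact(10)
= 17 * 16 * 15 * 14 * 13 * 12 * 11 * 10 * fact(9)
= 17 * 16 * 15 * 14 * 13 * 12 * 11 * 10 * 9 * fact(8)
= 17 * 16 * 15 * 14 * 13 * 12 * 11 * 10 * 9 * 8 * fact(7)
= 17 * 16 * 15 * 14 * 13 * 12 * 11 * 10 * 9 * 8 * 7 * fact(6)
= 17 * 16 * 15 * 14 * 13 * 12 * 11 * 10 * 9 * 8 * 7 * 6 * fact(5)
= 17 * 16 * 15 * 14 * 13 * 12 * 11 * 10 * 9 * 8 * 7 * 6 * 5 * fact(4)
= 17 * 16 * 15 * 14 * 13 * 12 * 11 * 10 * 9 * 8 * 7 * 6 * 5 * 4 * fact(3)
= 17 * 16 * 15 * 14 * 13 * 12 * 11 * 10 * 9 * 8 * 7 * 6 * 5 * 4 * 3 * fact(2)
= 17 * 16 * 15 * 14 * 13 * 12 * 11 * 10 * 9 * 8 * 7 * 6 * 5 * 4 * 3 * 2 * fact(1)
= 17 * 16 * 15 * 14 * 13 * 12 * 11 * 10 * 9 * 8 * 7 * 6 * 5 * 4 * 3 * 2 * 1
= 355687428096000

355687428096000


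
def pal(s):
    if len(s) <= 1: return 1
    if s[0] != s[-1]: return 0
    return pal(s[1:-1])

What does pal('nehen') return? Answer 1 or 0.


pal('nehen'): s[0]='n' == s[-1]='n' -> check pal('ehe')
pal('ehe'): s[0]='e' == s[-1]='e' -> check pal('h')
pal('h'): len <= 1 -> return 1  (base case)
Result: 1 (palindrome)

1


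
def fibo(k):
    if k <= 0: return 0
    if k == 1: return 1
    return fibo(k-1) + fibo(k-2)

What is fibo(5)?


Computing fibo(5) bottom-up:
fibo(0) = 0
fibo(1) = 1
fibo(2) = fibo(1) + fibo(0) = 1 + 0 = 1
fibo(3) = fibo(2) + fibo(1) = 1 + 1 = 2
fibo(4) = fibo(3) + fibo(2) = 2 + 1 = 3
fibo(5) = fibo(4) + fibo(3) = 3 + 2 = 5

5


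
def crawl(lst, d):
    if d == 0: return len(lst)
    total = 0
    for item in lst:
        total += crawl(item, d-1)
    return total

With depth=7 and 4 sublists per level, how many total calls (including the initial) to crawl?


At depth 0 (root): 1 call
At depth 1: each of 1 parents calls crawl on 4 children = 4 calls
At depth 2: each of 4 parents calls crawl on 4 children = 16 calls
At depth 3: each of 16 parents calls crawl on 4 children = 64 calls
At depth 4: each of 64 parents calls crawl on 4 children = 256 calls
At depth 5: each of 256 parents calls crawl on 4 children = 1024 calls
At depth 6: each of 1024 parents calls crawl on 4 children = 4096 calls
At depth 7: each of 4096 parents calls crawl on 4 children = 16384 calls
Total: 1 + 4 + 16 + 64 + 256 + 1024 + 4096 + 16384 = 21845

21845


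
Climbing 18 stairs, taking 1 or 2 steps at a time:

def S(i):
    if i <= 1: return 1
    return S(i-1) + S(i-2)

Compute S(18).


Building up from base cases:
S(0) = 1
S(1) = 1
S(2) = S(1) + S(0) = 1 + 1 = 2
S(3) = S(2) + S(1) = 2 + 1 = 3
S(4) = S(3) + S(2) = 3 + 2 = 5
S(5) = S(4) + S(3) = 5 + 3 = 8
S(6) = S(5) + S(4) = 8 + 5 = 13
S(7) = S(6) + S(5) = 13 + 8 = 21
S(8) = S(7) + S(6) = 21 + 13 = 34
S(9) = S(8) + S(7) = 34 + 21 = 55
S(10) = S(9) + S(8) = 55 + 34 = 89
S(11) = S(10) + S(9) = 89 + 55 = 144
S(12) = S(11) + S(10) = 144 + 89 = 233
S(13) = S(12) + S(11) = 233 + 144 = 377
S(14) = S(13) + S(12) = 377 + 233 = 610
S(15) = S(14) + S(13) = 610 + 377 = 987
S(16) = S(15) + S(14) = 987 + 610 = 1597
S(17) = S(16) + S(15) = 1597 + 987 = 2584
S(18) = S(17) + S(16) = 2584 + 1597 = 4181

4181


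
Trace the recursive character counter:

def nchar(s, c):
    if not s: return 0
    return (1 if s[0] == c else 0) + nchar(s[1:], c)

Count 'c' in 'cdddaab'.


s[0]='c' == 'c' -> 1
s[0]='d' != 'c' -> 0
s[0]='d' != 'c' -> 0
s[0]='d' != 'c' -> 0
s[0]='a' != 'c' -> 0
s[0]='a' != 'c' -> 0
s[0]='b' != 'c' -> 0
Sum: 1 + 0 + 0 + 0 + 0 + 0 + 0 = 1

1


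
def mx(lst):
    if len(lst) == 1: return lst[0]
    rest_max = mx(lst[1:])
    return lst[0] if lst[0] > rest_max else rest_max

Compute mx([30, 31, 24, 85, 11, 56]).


mx([30, 31, 24, 85, 11, 56]): compare 30 with mx([31, 24, 85, 11, 56])
mx([31, 24, 85, 11, 56]): compare 31 with mx([24, 85, 11, 56])
mx([24, 85, 11, 56]): compare 24 with mx([85, 11, 56])
mx([85, 11, 56]): compare 85 with mx([11, 56])
mx([11, 56]): compare 11 with mx([56])
mx([56]) = 56  (base case)
Compare 11 with 56 -> 56
Compare 85 with 56 -> 85
Compare 24 with 85 -> 85
Compare 31 with 85 -> 85
Compare 30 with 85 -> 85

85


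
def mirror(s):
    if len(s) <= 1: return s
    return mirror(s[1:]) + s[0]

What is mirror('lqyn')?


mirror('lqyn') = mirror('qyn') + 'l'
mirror('qyn') = mirror('yn') + 'q'
mirror('yn') = mirror('n') + 'y'
mirror('n') = 'n'  (base case)
Concatenating: 'n' + 'y' + 'q' + 'l' = 'nyql'

nyql


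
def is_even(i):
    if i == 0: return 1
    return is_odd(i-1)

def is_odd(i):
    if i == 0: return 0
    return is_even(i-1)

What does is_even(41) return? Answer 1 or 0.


is_even(41) = is_odd(40)
is_odd(40) = is_even(39)
is_even(39) = is_odd(38)
is_odd(38) = is_even(37)
is_even(37) = is_odd(36)
is_odd(36) = is_even(35)
is_even(35) = is_odd(34)
is_odd(34) = is_even(33)
is_even(33) = is_odd(32)
is_odd(32) = is_even(31)
is_even(31) = is_odd(30)
is_odd(30) = is_even(29)
is_even(29) = is_odd(28)
is_odd(28) = is_even(27)
is_even(27) = is_odd(26)
is_odd(26) = is_even(25)
is_even(25) = is_odd(24)
is_odd(24) = is_even(23)
is_even(23) = is_odd(22)
is_odd(22) = is_even(21)
is_even(21) = is_odd(20)
is_odd(20) = is_even(19)
is_even(19) = is_odd(18)
is_odd(18) = is_even(17)
is_even(17) = is_odd(16)
is_odd(16) = is_even(15)
is_even(15) = is_odd(14)
is_odd(14) = is_even(13)
is_even(13) = is_odd(12)
is_odd(12) = is_even(11)
is_even(11) = is_odd(10)
is_odd(10) = is_even(9)
is_even(9) = is_odd(8)
is_odd(8) = is_even(7)
is_even(7) = is_odd(6)
is_odd(6) = is_even(5)
is_even(5) = is_odd(4)
is_odd(4) = is_even(3)
is_even(3) = is_odd(2)
is_odd(2) = is_even(1)
is_even(1) = is_odd(0)
is_odd(0) = 0  (base case)
Result: 0

0


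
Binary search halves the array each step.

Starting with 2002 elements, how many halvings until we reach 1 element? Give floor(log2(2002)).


2002 / 2 = 1001
1001 / 2 = 500
500 / 2 = 250
250 / 2 = 125
125 / 2 = 62
62 / 2 = 31
31 / 2 = 15
15 / 2 = 7
7 / 2 = 3
3 / 2 = 1
Reached 1 after 10 halvings

10


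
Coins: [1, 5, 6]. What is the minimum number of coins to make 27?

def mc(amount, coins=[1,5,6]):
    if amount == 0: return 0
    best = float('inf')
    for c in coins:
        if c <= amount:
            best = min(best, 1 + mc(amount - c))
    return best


Building up with DP:
mc(0) = 0
mc(1) = min(1+mc(0)=1+0=1) = 1
mc(2) = min(1+mc(1)=1+1=2) = 2
mc(3) = min(1+mc(2)=1+2=3) = 3
mc(4) = min(1+mc(3)=1+3=4) = 4
mc(5) = min(1+mc(4)=1+4=5, 1+mc(0)=1+0=1) = 1
mc(6) = min(1+mc(5)=1+1=2, 1+mc(1)=1+1=2, 1+mc(0)=1+0=1) = 1
mc(7) = min(1+mc(6)=1+1=2, 1+mc(2)=1+2=3, 1+mc(1)=1+1=2) = 2
mc(8) = min(1+mc(7)=1+2=3, 1+mc(3)=1+3=4, 1+mc(2)=1+2=3) = 3
mc(9) = min(1+mc(8)=1+3=4, 1+mc(4)=1+4=5, 1+mc(3)=1+3=4) = 4
mc(10) = min(1+mc(9)=1+4=5, 1+mc(5)=1+1=2, 1+mc(4)=1+4=5) = 2
mc(11) = min(1+mc(10)=1+2=3, 1+mc(6)=1+1=2, 1+mc(5)=1+1=2) = 2
mc(12) = min(1+mc(11)=1+2=3, 1+mc(7)=1+2=3, 1+mc(6)=1+1=2) = 2
mc(13) = min(1+mc(12)=1+2=3, 1+mc(8)=1+3=4, 1+mc(7)=1+2=3) = 3
mc(14) = min(1+mc(13)=1+3=4, 1+mc(9)=1+4=5, 1+mc(8)=1+3=4) = 4
mc(15) = min(1+mc(14)=1+4=5, 1+mc(10)=1+2=3, 1+mc(9)=1+4=5) = 3
mc(16) = min(1+mc(15)=1+3=4, 1+mc(11)=1+2=3, 1+mc(10)=1+2=3) = 3
mc(17) = min(1+mc(16)=1+3=4, 1+mc(12)=1+2=3, 1+mc(11)=1+2=3) = 3
mc(18) = min(1+mc(17)=1+3=4, 1+mc(13)=1+3=4, 1+mc(12)=1+2=3) = 3
mc(19) = min(1+mc(18)=1+3=4, 1+mc(14)=1+4=5, 1+mc(13)=1+3=4) = 4
mc(20) = min(1+mc(19)=1+4=5, 1+mc(15)=1+3=4, 1+mc(14)=1+4=5) = 4
mc(21) = min(1+mc(20)=1+4=5, 1+mc(16)=1+3=4, 1+mc(15)=1+3=4) = 4
mc(22) = min(1+mc(21)=1+4=5, 1+mc(17)=1+3=4, 1+mc(16)=1+3=4) = 4
mc(23) = min(1+mc(22)=1+4=5, 1+mc(18)=1+3=4, 1+mc(17)=1+3=4) = 4
mc(24) = min(1+mc(23)=1+4=5, 1+mc(19)=1+4=5, 1+mc(18)=1+3=4) = 4
mc(25) = min(1+mc(24)=1+4=5, 1+mc(20)=1+4=5, 1+mc(19)=1+4=5) = 5
mc(26) = min(1+mc(25)=1+5=6, 1+mc(21)=1+4=5, 1+mc(20)=1+4=5) = 5
mc(27) = min(1+mc(26)=1+5=6, 1+mc(22)=1+4=5, 1+mc(21)=1+4=5) = 5

5


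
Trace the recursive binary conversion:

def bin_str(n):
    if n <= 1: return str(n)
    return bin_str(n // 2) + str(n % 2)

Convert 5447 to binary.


bin_str(5447) = bin_str(2723) + '1'
bin_str(2723) = bin_str(1361) + '1'
bin_str(1361) = bin_str(680) + '1'
bin_str(680) = bin_str(340) + '0'
bin_str(340) = bin_str(170) + '0'
bin_str(170) = bin_str(85) + '0'
bin_str(85) = bin_str(42) + '1'
bin_str(42) = bin_str(21) + '0'
bin_str(21) = bin_str(10) + '1'
bin_str(10) = bin_str(5) + '0'
bin_str(5) = bin_str(2) + '1'
bin_str(2) = bin_str(1) + '0'
bin_str(1) = '1'  (base case)
Concatenating: '1' + '0' + '1' + '0' + '1' + '0' + '1' + '0' + '0' + '0' + '1' + '1' + '1' = '1010101000111'

1010101000111


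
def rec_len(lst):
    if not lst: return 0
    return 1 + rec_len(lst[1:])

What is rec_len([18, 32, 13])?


rec_len([18, 32, 13]) = 1 + rec_len([32, 13])
rec_len([32, 13]) = 1 + rec_len([13])
rec_len([13]) = 1 + rec_len([])
rec_len([]) = 0  (base case)
Unwinding: 1 + 1 + 1 + 0 = 3

3


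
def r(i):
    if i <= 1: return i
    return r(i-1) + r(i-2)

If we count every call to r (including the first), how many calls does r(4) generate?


Let C(n) = total calls for r(n)
C(0) = 1, C(1) = 1
C(2) = 1 + C(1) + C(0) = 1 + 1 + 1 = 3
C(3) = 1 + C(2) + C(1) = 1 + 3 + 1 = 5
C(4) = 1 + C(3) + C(2) = 1 + 5 + 3 = 9

9


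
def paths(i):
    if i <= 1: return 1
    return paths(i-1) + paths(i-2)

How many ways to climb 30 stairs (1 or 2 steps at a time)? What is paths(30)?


Building up from base cases:
paths(0) = 1
paths(1) = 1
paths(2) = paths(1) + paths(0) = 1 + 1 = 2
paths(3) = paths(2) + paths(1) = 2 + 1 = 3
paths(4) = paths(3) + paths(2) = 3 + 2 = 5
paths(5) = paths(4) + paths(3) = 5 + 3 = 8
paths(6) = paths(5) + paths(4) = 8 + 5 = 13
paths(7) = paths(6) + paths(5) = 13 + 8 = 21
paths(8) = paths(7) + paths(6) = 21 + 13 = 34
paths(9) = paths(8) + paths(7) = 34 + 21 = 55
paths(10) = paths(9) + paths(8) = 55 + 34 = 89
paths(11) = paths(10) + paths(9) = 89 + 55 = 144
paths(12) = paths(11) + paths(10) = 144 + 89 = 233
paths(13) = paths(12) + paths(11) = 233 + 144 = 377
paths(14) = paths(13) + paths(12) = 377 + 233 = 610
paths(15) = paths(14) + paths(13) = 610 + 377 = 987
paths(16) = paths(15) + paths(14) = 987 + 610 = 1597
paths(17) = paths(16) + paths(15) = 1597 + 987 = 2584
paths(18) = paths(17) + paths(16) = 2584 + 1597 = 4181
paths(19) = paths(18) + paths(17) = 4181 + 2584 = 6765
paths(20) = paths(19) + paths(18) = 6765 + 4181 = 10946
paths(21) = paths(20) + paths(19) = 10946 + 6765 = 17711
paths(22) = paths(21) + paths(20) = 17711 + 10946 = 28657
paths(23) = paths(22) + paths(21) = 28657 + 17711 = 46368
paths(24) = paths(23) + paths(22) = 46368 + 28657 = 75025
paths(25) = paths(24) + paths(23) = 75025 + 46368 = 121393
paths(26) = paths(25) + paths(24) = 121393 + 75025 = 196418
paths(27) = paths(26) + paths(25) = 196418 + 121393 = 317811
paths(28) = paths(27) + paths(26) = 317811 + 196418 = 514229
paths(29) = paths(28) + paths(27) = 514229 + 317811 = 832040
paths(30) = paths(29) + paths(28) = 832040 + 514229 = 1346269

1346269


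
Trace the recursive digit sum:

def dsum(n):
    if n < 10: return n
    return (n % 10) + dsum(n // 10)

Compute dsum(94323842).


dsum(94323842) = 2 + dsum(9432384)
dsum(9432384) = 4 + dsum(943238)
dsum(943238) = 8 + dsum(94323)
dsum(94323) = 3 + dsum(9432)
dsum(9432) = 2 + dsum(943)
dsum(943) = 3 + dsum(94)
dsum(94) = 4 + dsum(9)
dsum(9) = 9  (base case)
Total: 2 + 4 + 8 + 3 + 2 + 3 + 4 + 9 = 35

35


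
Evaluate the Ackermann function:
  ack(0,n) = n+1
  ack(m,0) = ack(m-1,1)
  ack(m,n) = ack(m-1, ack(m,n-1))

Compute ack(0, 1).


ack(0, 1) = 2
Result: ack(0, 1) = 2

2


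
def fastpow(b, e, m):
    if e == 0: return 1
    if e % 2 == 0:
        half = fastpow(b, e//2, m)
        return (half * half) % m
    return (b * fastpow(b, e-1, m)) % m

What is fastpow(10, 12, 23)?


fastpow(10, 12, 23): e is even, compute fastpow(10, 6, 23)
  fastpow(10, 6, 23): e is even, compute fastpow(10, 3, 23)
    fastpow(10, 3, 23): e is odd, compute fastpow(10, 2, 23)
      fastpow(10, 2, 23): e is even, compute fastpow(10, 1, 23)
        fastpow(10, 1, 23): e is odd, compute fastpow(10, 0, 23)
          fastpow(10, 0, 23) = 1
        (10 * 1) % 23 = 10
      half=10, (10*10) % 23 = 8
    (10 * 8) % 23 = 11
  half=11, (11*11) % 23 = 6
half=6, (6*6) % 23 = 13

13


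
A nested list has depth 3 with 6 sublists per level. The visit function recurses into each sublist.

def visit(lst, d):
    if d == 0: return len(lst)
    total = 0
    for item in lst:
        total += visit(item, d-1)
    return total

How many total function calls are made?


At depth 0 (root): 1 call
At depth 1: each of 1 parents calls visit on 6 children = 6 calls
At depth 2: each of 6 parents calls visit on 6 children = 36 calls
At depth 3: each of 36 parents calls visit on 6 children = 216 calls
Total: 1 + 6 + 36 + 216 = 259

259


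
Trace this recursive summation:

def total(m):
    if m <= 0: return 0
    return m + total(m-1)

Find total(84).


total(84)
= 84 + 83 + 82 + 81 + 80 + 79 + 78 + 77 + 76 + 75 + 74 + 73 + 72 + 71 + 70 + 69 + 68 + 67 + 66 + 65 + 64 + 63 + 62 + 61 + 60 + 59 + 58 + 57 + 56 + 55 + 54 + 53 + 52 + 51 + 50 + 49 + 48 + 47 + 46 + 45 + 44 + 43 + 42 + 41 + 40 + 39 + 38 + 37 + 36 + 35 + 34 + 33 + 32 + 31 + 30 + 29 + 28 + 27 + 26 + 25 + 24 + 23 + 22 + 21 + 20 + 19 + 18 + 17 + 16 + 15 + 14 + 13 + 12 + 11 + 10 + 9 + 8 + 7 + 6 + 5 + 4 + 3 + 2 + 1 + total(0)
= 84 + 83 + 82 + 81 + 80 + 79 + 78 + 77 + 76 + 75 + 74 + 73 + 72 + 71 + 70 + 69 + 68 + 67 + 66 + 65 + 64 + 63 + 62 + 61 + 60 + 59 + 58 + 57 + 56 + 55 + 54 + 53 + 52 + 51 + 50 + 49 + 48 + 47 + 46 + 45 + 44 + 43 + 42 + 41 + 40 + 39 + 38 + 37 + 36 + 35 + 34 + 33 + 32 + 31 + 30 + 29 + 28 + 27 + 26 + 25 + 24 + 23 + 22 + 21 + 20 + 19 + 18 + 17 + 16 + 15 + 14 + 13 + 12 + 11 + 10 + 9 + 8 + 7 + 6 + 5 + 4 + 3 + 2 + 1 + 0
= 3570

3570


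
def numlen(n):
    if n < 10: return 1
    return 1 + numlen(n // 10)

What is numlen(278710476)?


numlen(278710476) = 1 + numlen(27871047)
numlen(27871047) = 1 + numlen(2787104)
numlen(2787104) = 1 + numlen(278710)
numlen(278710) = 1 + numlen(27871)
numlen(27871) = 1 + numlen(2787)
numlen(2787) = 1 + numlen(278)
numlen(278) = 1 + numlen(27)
numlen(27) = 1 + numlen(2)
numlen(2) = 1  (base case: 2 < 10)
Unwinding: 1 + 1 + 1 + 1 + 1 + 1 + 1 + 1 + 1 = 9

9


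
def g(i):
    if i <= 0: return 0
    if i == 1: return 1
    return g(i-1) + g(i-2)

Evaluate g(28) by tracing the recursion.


Computing g(28) bottom-up:
g(0) = 0
g(1) = 1
g(2) = g(1) + g(0) = 1 + 0 = 1
g(3) = g(2) + g(1) = 1 + 1 = 2
g(4) = g(3) + g(2) = 2 + 1 = 3
g(5) = g(4) + g(3) = 3 + 2 = 5
g(6) = g(5) + g(4) = 5 + 3 = 8
g(7) = g(6) + g(5) = 8 + 5 = 13
g(8) = g(7) + g(6) = 13 + 8 = 21
g(9) = g(8) + g(7) = 21 + 13 = 34
g(10) = g(9) + g(8) = 34 + 21 = 55
g(11) = g(10) + g(9) = 55 + 34 = 89
g(12) = g(11) + g(10) = 89 + 55 = 144
g(13) = g(12) + g(11) = 144 + 89 = 233
g(14) = g(13) + g(12) = 233 + 144 = 377
g(15) = g(14) + g(13) = 377 + 233 = 610
g(16) = g(15) + g(14) = 610 + 377 = 987
g(17) = g(16) + g(15) = 987 + 610 = 1597
g(18) = g(17) + g(16) = 1597 + 987 = 2584
g(19) = g(18) + g(17) = 2584 + 1597 = 4181
g(20) = g(19) + g(18) = 4181 + 2584 = 6765
g(21) = g(20) + g(19) = 6765 + 4181 = 10946
g(22) = g(21) + g(20) = 10946 + 6765 = 17711
g(23) = g(22) + g(21) = 17711 + 10946 = 28657
g(24) = g(23) + g(22) = 28657 + 17711 = 46368
g(25) = g(24) + g(23) = 46368 + 28657 = 75025
g(26) = g(25) + g(24) = 75025 + 46368 = 121393
g(27) = g(26) + g(25) = 121393 + 75025 = 196418
g(28) = g(27) + g(26) = 196418 + 121393 = 317811

317811


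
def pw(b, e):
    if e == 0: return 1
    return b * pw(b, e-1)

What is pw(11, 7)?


pw(11, 7)
= 11 * pw(11, 6)
= 11 * 11 * pw(11, 5)
= 11 * 11 * 11 * pw(11, 4)
= 11 * 11 * 11 * 11 * pw(11, 3)
= 11 * 11 * 11 * 11 * 11 * pw(11, 2)
= 11 * 11 * 11 * 11 * 11 * 11 * pw(11, 1)
= 11 * 11 * 11 * 11 * 11 * 11 * 11 * pw(11, 0)
= 11 * 11 * 11 * 11 * 11 * 11 * 11 * 1
= 19487171

19487171


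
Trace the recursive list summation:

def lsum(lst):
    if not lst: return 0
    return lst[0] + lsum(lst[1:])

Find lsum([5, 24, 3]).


lsum([5, 24, 3]) = 5 + lsum([24, 3])
lsum([24, 3]) = 24 + lsum([3])
lsum([3]) = 3 + lsum([])
lsum([]) = 0  (base case)
Total: 5 + 24 + 3 + 0 = 32

32


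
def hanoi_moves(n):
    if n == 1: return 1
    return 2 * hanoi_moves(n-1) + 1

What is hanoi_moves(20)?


hanoi_moves(20) = 2 * hanoi_moves(19) + 1
hanoi_moves(19) = 2 * hanoi_moves(18) + 1
hanoi_moves(18) = 2 * hanoi_moves(17) + 1
hanoi_moves(17) = 2 * hanoi_moves(16) + 1
hanoi_moves(16) = 2 * hanoi_moves(15) + 1
hanoi_moves(15) = 2 * hanoi_moves(14) + 1
hanoi_moves(14) = 2 * hanoi_moves(13) + 1
hanoi_moves(13) = 2 * hanoi_moves(12) + 1
hanoi_moves(12) = 2 * hanoi_moves(11) + 1
hanoi_moves(11) = 2 * hanoi_moves(10) + 1
hanoi_moves(10) = 2 * hanoi_moves(9) + 1
hanoi_moves(9) = 2 * hanoi_moves(8) + 1
hanoi_moves(8) = 2 * hanoi_moves(7) + 1
hanoi_moves(7) = 2 * hanoi_moves(6) + 1
hanoi_moves(6) = 2 * hanoi_moves(5) + 1
hanoi_moves(5) = 2 * hanoi_moves(4) + 1
hanoi_moves(4) = 2 * hanoi_moves(3) + 1
hanoi_moves(3) = 2 * hanoi_moves(2) + 1
hanoi_moves(2) = 2 * hanoi_moves(1) + 1
hanoi_moves(1) = 1  (base case)
hanoi_moves(2) = 2 * 1 + 1 = 3
hanoi_moves(3) = 2 * 3 + 1 = 7
hanoi_moves(4) = 2 * 7 + 1 = 15
hanoi_moves(5) = 2 * 15 + 1 = 31
hanoi_moves(6) = 2 * 31 + 1 = 63
hanoi_moves(7) = 2 * 63 + 1 = 127
hanoi_moves(8) = 2 * 127 + 1 = 255
hanoi_moves(9) = 2 * 255 + 1 = 511
hanoi_moves(10) = 2 * 511 + 1 = 1023
hanoi_moves(11) = 2 * 1023 + 1 = 2047
hanoi_moves(12) = 2 * 2047 + 1 = 4095
hanoi_moves(13) = 2 * 4095 + 1 = 8191
hanoi_moves(14) = 2 * 8191 + 1 = 16383
hanoi_moves(15) = 2 * 16383 + 1 = 32767
hanoi_moves(16) = 2 * 32767 + 1 = 65535
hanoi_moves(17) = 2 * 65535 + 1 = 131071
hanoi_moves(18) = 2 * 131071 + 1 = 262143
hanoi_moves(19) = 2 * 262143 + 1 = 524287
hanoi_moves(20) = 2 * 524287 + 1 = 1048575

1048575


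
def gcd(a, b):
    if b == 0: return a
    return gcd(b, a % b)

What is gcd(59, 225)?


gcd(59, 225) = gcd(225, 59)
gcd(225, 59) = gcd(59, 48)
gcd(59, 48) = gcd(48, 11)
gcd(48, 11) = gcd(11, 4)
gcd(11, 4) = gcd(4, 3)
gcd(4, 3) = gcd(3, 1)
gcd(3, 1) = gcd(1, 0)
gcd(1, 0) = 1  (base case)

1


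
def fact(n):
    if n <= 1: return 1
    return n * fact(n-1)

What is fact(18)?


fact(18)
= 18 * fact(17)
= 18 * 17 * fact(16)
= 18 * 17 * 16 * fact(15)
= 18 * 17 * 16 * 15 * fact(14)
= 18 * 17 * 16 * 15 * 14 * fact(13)
= 18 * 17 * 16 * 15 * 14 * 13 * fact(12)
= 18 * 17 * 16 * 15 * 14 * 13 * 12 * fact(11)
= 18 * 17 * 16 * 15 * 14 * 13 * 12 * 11 * fact(10)
= 18 * 17 * 16 * 15 * 14 * 13 * 12 * 11 * 10 * fact(9)
= 18 * 17 * 16 * 15 * 14 * 13 * 12 * 11 * 10 * 9 * fact(8)
= 18 * 17 * 16 * 15 * 14 * 13 * 12 * 11 * 10 * 9 * 8 * fact(7)
= 18 * 17 * 16 * 15 * 14 * 13 * 12 * 11 * 10 * 9 * 8 * 7 * fact(6)
= 18 * 17 * 16 * 15 * 14 * 13 * 12 * 11 * 10 * 9 * 8 * 7 * 6 * fact(5)
= 18 * 17 * 16 * 15 * 14 * 13 * 12 * 11 * 10 * 9 * 8 * 7 * 6 * 5 * fact(4)
= 18 * 17 * 16 * 15 * 14 * 13 * 12 * 11 * 10 * 9 * 8 * 7 * 6 * 5 * 4 * fact(3)
= 18 * 17 * 16 * 15 * 14 * 13 * 12 * 11 * 10 * 9 * 8 * 7 * 6 * 5 * 4 * 3 * fact(2)
= 18 * 17 * 16 * 15 * 14 * 13 * 12 * 11 * 10 * 9 * 8 * 7 * 6 * 5 * 4 * 3 * 2 * fact(1)
= 18 * 17 * 16 * 15 * 14 * 13 * 12 * 11 * 10 * 9 * 8 * 7 * 6 * 5 * 4 * 3 * 2 * 1
= 6402373705728000

6402373705728000


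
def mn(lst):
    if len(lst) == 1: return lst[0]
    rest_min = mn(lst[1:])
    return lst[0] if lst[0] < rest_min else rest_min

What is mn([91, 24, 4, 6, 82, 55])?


mn([91, 24, 4, 6, 82, 55]): compare 91 with mn([24, 4, 6, 82, 55])
mn([24, 4, 6, 82, 55]): compare 24 with mn([4, 6, 82, 55])
mn([4, 6, 82, 55]): compare 4 with mn([6, 82, 55])
mn([6, 82, 55]): compare 6 with mn([82, 55])
mn([82, 55]): compare 82 with mn([55])
mn([55]) = 55  (base case)
Compare 82 with 55 -> 55
Compare 6 with 55 -> 6
Compare 4 with 6 -> 4
Compare 24 with 4 -> 4
Compare 91 with 4 -> 4

4


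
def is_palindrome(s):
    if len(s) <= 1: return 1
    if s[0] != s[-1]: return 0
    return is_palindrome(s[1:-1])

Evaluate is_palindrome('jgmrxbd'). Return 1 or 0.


is_palindrome('jgmrxbd'): s[0]='j' != s[-1]='d' -> return 0
Result: 0 (not a palindrome)

0


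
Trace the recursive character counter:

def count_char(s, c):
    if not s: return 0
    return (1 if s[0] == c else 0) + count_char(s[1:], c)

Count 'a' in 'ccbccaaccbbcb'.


s[0]='c' != 'a' -> 0
s[0]='c' != 'a' -> 0
s[0]='b' != 'a' -> 0
s[0]='c' != 'a' -> 0
s[0]='c' != 'a' -> 0
s[0]='a' == 'a' -> 1
s[0]='a' == 'a' -> 1
s[0]='c' != 'a' -> 0
s[0]='c' != 'a' -> 0
s[0]='b' != 'a' -> 0
s[0]='b' != 'a' -> 0
s[0]='c' != 'a' -> 0
s[0]='b' != 'a' -> 0
Sum: 0 + 0 + 0 + 0 + 0 + 1 + 1 + 0 + 0 + 0 + 0 + 0 + 0 = 2

2


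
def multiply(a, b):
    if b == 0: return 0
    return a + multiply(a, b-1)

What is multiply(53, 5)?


multiply(53, 5) = 53 + multiply(53, 4)
multiply(53, 4) = 53 + multiply(53, 3)
multiply(53, 3) = 53 + multiply(53, 2)
multiply(53, 2) = 53 + multiply(53, 1)
multiply(53, 1) = 53 + multiply(53, 0)
multiply(53, 0) = 0  (base case)
Total: 53 + 53 + 53 + 53 + 53 + 0 = 265

265


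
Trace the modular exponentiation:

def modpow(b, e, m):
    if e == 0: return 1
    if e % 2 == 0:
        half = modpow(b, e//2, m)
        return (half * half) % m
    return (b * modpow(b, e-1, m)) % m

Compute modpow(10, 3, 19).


modpow(10, 3, 19): e is odd, compute modpow(10, 2, 19)
  modpow(10, 2, 19): e is even, compute modpow(10, 1, 19)
    modpow(10, 1, 19): e is odd, compute modpow(10, 0, 19)
      modpow(10, 0, 19) = 1
    (10 * 1) % 19 = 10
  half=10, (10*10) % 19 = 5
(10 * 5) % 19 = 12

12


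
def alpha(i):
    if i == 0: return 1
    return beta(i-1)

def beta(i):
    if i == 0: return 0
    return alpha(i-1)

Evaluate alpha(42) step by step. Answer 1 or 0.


alpha(42) = beta(41)
beta(41) = alpha(40)
alpha(40) = beta(39)
beta(39) = alpha(38)
alpha(38) = beta(37)
beta(37) = alpha(36)
alpha(36) = beta(35)
beta(35) = alpha(34)
alpha(34) = beta(33)
beta(33) = alpha(32)
alpha(32) = beta(31)
beta(31) = alpha(30)
alpha(30) = beta(29)
beta(29) = alpha(28)
alpha(28) = beta(27)
beta(27) = alpha(26)
alpha(26) = beta(25)
beta(25) = alpha(24)
alpha(24) = beta(23)
beta(23) = alpha(22)
alpha(22) = beta(21)
beta(21) = alpha(20)
alpha(20) = beta(19)
beta(19) = alpha(18)
alpha(18) = beta(17)
beta(17) = alpha(16)
alpha(16) = beta(15)
beta(15) = alpha(14)
alpha(14) = beta(13)
beta(13) = alpha(12)
alpha(12) = beta(11)
beta(11) = alpha(10)
alpha(10) = beta(9)
beta(9) = alpha(8)
alpha(8) = beta(7)
beta(7) = alpha(6)
alpha(6) = beta(5)
beta(5) = alpha(4)
alpha(4) = beta(3)
beta(3) = alpha(2)
alpha(2) = beta(1)
beta(1) = alpha(0)
alpha(0) = 1  (base case)
Result: 1

1


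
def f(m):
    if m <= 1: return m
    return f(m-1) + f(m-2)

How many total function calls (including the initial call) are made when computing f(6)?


Let C(n) = total calls for f(n)
C(0) = 1, C(1) = 1
C(2) = 1 + C(1) + C(0) = 1 + 1 + 1 = 3
C(3) = 1 + C(2) + C(1) = 1 + 3 + 1 = 5
C(4) = 1 + C(3) + C(2) = 1 + 5 + 3 = 9
C(5) = 1 + C(4) + C(3) = 1 + 9 + 5 = 15
C(6) = 1 + C(5) + C(4) = 1 + 15 + 9 = 25

25


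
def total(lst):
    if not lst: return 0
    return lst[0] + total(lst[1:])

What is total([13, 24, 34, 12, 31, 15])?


total([13, 24, 34, 12, 31, 15]) = 13 + total([24, 34, 12, 31, 15])
total([24, 34, 12, 31, 15]) = 24 + total([34, 12, 31, 15])
total([34, 12, 31, 15]) = 34 + total([12, 31, 15])
total([12, 31, 15]) = 12 + total([31, 15])
total([31, 15]) = 31 + total([15])
total([15]) = 15 + total([])
total([]) = 0  (base case)
Total: 13 + 24 + 34 + 12 + 31 + 15 + 0 = 129

129


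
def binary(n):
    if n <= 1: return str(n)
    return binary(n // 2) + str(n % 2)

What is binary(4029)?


binary(4029) = binary(2014) + '1'
binary(2014) = binary(1007) + '0'
binary(1007) = binary(503) + '1'
binary(503) = binary(251) + '1'
binary(251) = binary(125) + '1'
binary(125) = binary(62) + '1'
binary(62) = binary(31) + '0'
binary(31) = binary(15) + '1'
binary(15) = binary(7) + '1'
binary(7) = binary(3) + '1'
binary(3) = binary(1) + '1'
binary(1) = '1'  (base case)
Concatenating: '1' + '1' + '1' + '1' + '1' + '0' + '1' + '1' + '1' + '1' + '0' + '1' = '111110111101'

111110111101


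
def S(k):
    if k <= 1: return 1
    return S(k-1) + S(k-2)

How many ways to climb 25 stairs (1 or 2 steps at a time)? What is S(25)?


Building up from base cases:
S(0) = 1
S(1) = 1
S(2) = S(1) + S(0) = 1 + 1 = 2
S(3) = S(2) + S(1) = 2 + 1 = 3
S(4) = S(3) + S(2) = 3 + 2 = 5
S(5) = S(4) + S(3) = 5 + 3 = 8
S(6) = S(5) + S(4) = 8 + 5 = 13
S(7) = S(6) + S(5) = 13 + 8 = 21
S(8) = S(7) + S(6) = 21 + 13 = 34
S(9) = S(8) + S(7) = 34 + 21 = 55
S(10) = S(9) + S(8) = 55 + 34 = 89
S(11) = S(10) + S(9) = 89 + 55 = 144
S(12) = S(11) + S(10) = 144 + 89 = 233
S(13) = S(12) + S(11) = 233 + 144 = 377
S(14) = S(13) + S(12) = 377 + 233 = 610
S(15) = S(14) + S(13) = 610 + 377 = 987
S(16) = S(15) + S(14) = 987 + 610 = 1597
S(17) = S(16) + S(15) = 1597 + 987 = 2584
S(18) = S(17) + S(16) = 2584 + 1597 = 4181
S(19) = S(18) + S(17) = 4181 + 2584 = 6765
S(20) = S(19) + S(18) = 6765 + 4181 = 10946
S(21) = S(20) + S(19) = 10946 + 6765 = 17711
S(22) = S(21) + S(20) = 17711 + 10946 = 28657
S(23) = S(22) + S(21) = 28657 + 17711 = 46368
S(24) = S(23) + S(22) = 46368 + 28657 = 75025
S(25) = S(24) + S(23) = 75025 + 46368 = 121393

121393


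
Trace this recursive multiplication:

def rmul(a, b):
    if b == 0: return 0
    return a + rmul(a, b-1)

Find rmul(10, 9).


rmul(10, 9) = 10 + rmul(10, 8)
rmul(10, 8) = 10 + rmul(10, 7)
rmul(10, 7) = 10 + rmul(10, 6)
rmul(10, 6) = 10 + rmul(10, 5)
rmul(10, 5) = 10 + rmul(10, 4)
rmul(10, 4) = 10 + rmul(10, 3)
rmul(10, 3) = 10 + rmul(10, 2)
rmul(10, 2) = 10 + rmul(10, 1)
rmul(10, 1) = 10 + rmul(10, 0)
rmul(10, 0) = 0  (base case)
Total: 10 + 10 + 10 + 10 + 10 + 10 + 10 + 10 + 10 + 0 = 90

90


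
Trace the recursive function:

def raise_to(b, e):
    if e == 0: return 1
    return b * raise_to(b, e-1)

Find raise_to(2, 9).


raise_to(2, 9)
= 2 * raise_to(2, 8)
= 2 * 2 * raise_to(2, 7)
= 2 * 2 * 2 * raise_to(2, 6)
= 2 * 2 * 2 * 2 * raise_to(2, 5)
= 2 * 2 * 2 * 2 * 2 * raise_to(2, 4)
= 2 * 2 * 2 * 2 * 2 * 2 * raise_to(2, 3)
= 2 * 2 * 2 * 2 * 2 * 2 * 2 * raise_to(2, 2)
= 2 * 2 * 2 * 2 * 2 * 2 * 2 * 2 * raise_to(2, 1)
= 2 * 2 * 2 * 2 * 2 * 2 * 2 * 2 * 2 * raise_to(2, 0)
= 2 * 2 * 2 * 2 * 2 * 2 * 2 * 2 * 2 * 1
= 512

512


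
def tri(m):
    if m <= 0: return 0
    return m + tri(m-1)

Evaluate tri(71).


tri(71)
= 71 + 70 + 69 + 68 + 67 + 66 + 65 + 64 + 63 + 62 + 61 + 60 + 59 + 58 + 57 + 56 + 55 + 54 + 53 + 52 + 51 + 50 + 49 + 48 + 47 + 46 + 45 + 44 + 43 + 42 + 41 + 40 + 39 + 38 + 37 + 36 + 35 + 34 + 33 + 32 + 31 + 30 + 29 + 28 + 27 + 26 + 25 + 24 + 23 + 22 + 21 + 20 + 19 + 18 + 17 + 16 + 15 + 14 + 13 + 12 + 11 + 10 + 9 + 8 + 7 + 6 + 5 + 4 + 3 + 2 + 1 + tri(0)
= 71 + 70 + 69 + 68 + 67 + 66 + 65 + 64 + 63 + 62 + 61 + 60 + 59 + 58 + 57 + 56 + 55 + 54 + 53 + 52 + 51 + 50 + 49 + 48 + 47 + 46 + 45 + 44 + 43 + 42 + 41 + 40 + 39 + 38 + 37 + 36 + 35 + 34 + 33 + 32 + 31 + 30 + 29 + 28 + 27 + 26 + 25 + 24 + 23 + 22 + 21 + 20 + 19 + 18 + 17 + 16 + 15 + 14 + 13 + 12 + 11 + 10 + 9 + 8 + 7 + 6 + 5 + 4 + 3 + 2 + 1 + 0
= 2556

2556


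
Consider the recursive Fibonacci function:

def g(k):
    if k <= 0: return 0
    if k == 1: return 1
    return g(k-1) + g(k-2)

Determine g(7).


Computing g(7) bottom-up:
g(0) = 0
g(1) = 1
g(2) = g(1) + g(0) = 1 + 0 = 1
g(3) = g(2) + g(1) = 1 + 1 = 2
g(4) = g(3) + g(2) = 2 + 1 = 3
g(5) = g(4) + g(3) = 3 + 2 = 5
g(6) = g(5) + g(4) = 5 + 3 = 8
g(7) = g(6) + g(5) = 8 + 5 = 13

13


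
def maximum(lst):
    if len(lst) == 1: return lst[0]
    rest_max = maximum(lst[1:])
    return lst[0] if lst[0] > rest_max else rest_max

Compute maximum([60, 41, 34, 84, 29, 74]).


maximum([60, 41, 34, 84, 29, 74]): compare 60 with maximum([41, 34, 84, 29, 74])
maximum([41, 34, 84, 29, 74]): compare 41 with maximum([34, 84, 29, 74])
maximum([34, 84, 29, 74]): compare 34 with maximum([84, 29, 74])
maximum([84, 29, 74]): compare 84 with maximum([29, 74])
maximum([29, 74]): compare 29 with maximum([74])
maximum([74]) = 74  (base case)
Compare 29 with 74 -> 74
Compare 84 with 74 -> 84
Compare 34 with 84 -> 84
Compare 41 with 84 -> 84
Compare 60 with 84 -> 84

84


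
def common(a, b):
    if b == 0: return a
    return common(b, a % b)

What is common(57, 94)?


common(57, 94) = common(94, 57)
common(94, 57) = common(57, 37)
common(57, 37) = common(37, 20)
common(37, 20) = common(20, 17)
common(20, 17) = common(17, 3)
common(17, 3) = common(3, 2)
common(3, 2) = common(2, 1)
common(2, 1) = common(1, 0)
common(1, 0) = 1  (base case)

1


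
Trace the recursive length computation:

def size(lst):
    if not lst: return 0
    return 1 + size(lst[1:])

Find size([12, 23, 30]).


size([12, 23, 30]) = 1 + size([23, 30])
size([23, 30]) = 1 + size([30])
size([30]) = 1 + size([])
size([]) = 0  (base case)
Unwinding: 1 + 1 + 1 + 0 = 3

3


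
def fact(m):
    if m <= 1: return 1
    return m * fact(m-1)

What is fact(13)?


fact(13)
= 13 * fact(12)
= 13 * 12 * fact(11)
= 13 * 12 * 11 * fact(10)
= 13 * 12 * 11 * 10 * fact(9)
= 13 * 12 * 11 * 10 * 9 * fact(8)
= 13 * 12 * 11 * 10 * 9 * 8 * fact(7)
= 13 * 12 * 11 * 10 * 9 * 8 * 7 * fact(6)
= 13 * 12 * 11 * 10 * 9 * 8 * 7 * 6 * fact(5)
= 13 * 12 * 11 * 10 * 9 * 8 * 7 * 6 * 5 * fact(4)
= 13 * 12 * 11 * 10 * 9 * 8 * 7 * 6 * 5 * 4 * fact(3)
= 13 * 12 * 11 * 10 * 9 * 8 * 7 * 6 * 5 * 4 * 3 * fact(2)
= 13 * 12 * 11 * 10 * 9 * 8 * 7 * 6 * 5 * 4 * 3 * 2 * fact(1)
= 13 * 12 * 11 * 10 * 9 * 8 * 7 * 6 * 5 * 4 * 3 * 2 * 1
= 6227020800

6227020800
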